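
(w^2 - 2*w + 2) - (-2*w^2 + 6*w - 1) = 3*w^2 - 8*w + 3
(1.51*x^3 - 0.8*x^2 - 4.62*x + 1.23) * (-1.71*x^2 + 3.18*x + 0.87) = -2.5821*x^5 + 6.1698*x^4 + 6.6699*x^3 - 17.4909*x^2 - 0.108*x + 1.0701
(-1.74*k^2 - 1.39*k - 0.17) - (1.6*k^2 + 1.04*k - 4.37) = -3.34*k^2 - 2.43*k + 4.2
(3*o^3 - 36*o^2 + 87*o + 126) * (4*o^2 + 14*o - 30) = 12*o^5 - 102*o^4 - 246*o^3 + 2802*o^2 - 846*o - 3780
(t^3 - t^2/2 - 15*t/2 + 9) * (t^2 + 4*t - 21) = t^5 + 7*t^4/2 - 61*t^3/2 - 21*t^2/2 + 387*t/2 - 189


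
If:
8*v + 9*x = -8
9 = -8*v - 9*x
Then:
No Solution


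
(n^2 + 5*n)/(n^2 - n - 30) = n/(n - 6)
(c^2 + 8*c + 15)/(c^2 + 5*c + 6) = (c + 5)/(c + 2)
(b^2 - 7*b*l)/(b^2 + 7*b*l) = (b - 7*l)/(b + 7*l)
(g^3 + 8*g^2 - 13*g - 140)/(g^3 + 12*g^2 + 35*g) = (g - 4)/g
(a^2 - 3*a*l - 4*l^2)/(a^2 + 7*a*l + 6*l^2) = (a - 4*l)/(a + 6*l)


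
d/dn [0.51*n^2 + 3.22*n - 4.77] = 1.02*n + 3.22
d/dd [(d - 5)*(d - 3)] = 2*d - 8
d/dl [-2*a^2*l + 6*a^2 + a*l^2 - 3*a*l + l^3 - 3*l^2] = -2*a^2 + 2*a*l - 3*a + 3*l^2 - 6*l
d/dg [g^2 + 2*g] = 2*g + 2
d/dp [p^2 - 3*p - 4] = 2*p - 3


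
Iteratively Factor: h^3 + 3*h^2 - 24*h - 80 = (h + 4)*(h^2 - h - 20) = (h + 4)^2*(h - 5)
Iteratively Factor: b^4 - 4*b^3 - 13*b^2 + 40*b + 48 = (b - 4)*(b^3 - 13*b - 12) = (b - 4)*(b + 1)*(b^2 - b - 12) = (b - 4)*(b + 1)*(b + 3)*(b - 4)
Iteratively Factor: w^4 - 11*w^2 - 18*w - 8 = (w + 2)*(w^3 - 2*w^2 - 7*w - 4) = (w + 1)*(w + 2)*(w^2 - 3*w - 4) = (w + 1)^2*(w + 2)*(w - 4)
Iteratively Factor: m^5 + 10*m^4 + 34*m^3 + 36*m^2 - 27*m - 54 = (m - 1)*(m^4 + 11*m^3 + 45*m^2 + 81*m + 54) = (m - 1)*(m + 3)*(m^3 + 8*m^2 + 21*m + 18) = (m - 1)*(m + 3)^2*(m^2 + 5*m + 6) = (m - 1)*(m + 2)*(m + 3)^2*(m + 3)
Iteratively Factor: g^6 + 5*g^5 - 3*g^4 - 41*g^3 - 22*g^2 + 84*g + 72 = (g + 3)*(g^5 + 2*g^4 - 9*g^3 - 14*g^2 + 20*g + 24) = (g + 1)*(g + 3)*(g^4 + g^3 - 10*g^2 - 4*g + 24) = (g + 1)*(g + 3)^2*(g^3 - 2*g^2 - 4*g + 8) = (g - 2)*(g + 1)*(g + 3)^2*(g^2 - 4) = (g - 2)*(g + 1)*(g + 2)*(g + 3)^2*(g - 2)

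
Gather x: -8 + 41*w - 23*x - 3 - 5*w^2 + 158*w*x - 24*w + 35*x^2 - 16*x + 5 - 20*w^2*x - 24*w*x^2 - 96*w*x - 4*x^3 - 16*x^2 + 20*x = -5*w^2 + 17*w - 4*x^3 + x^2*(19 - 24*w) + x*(-20*w^2 + 62*w - 19) - 6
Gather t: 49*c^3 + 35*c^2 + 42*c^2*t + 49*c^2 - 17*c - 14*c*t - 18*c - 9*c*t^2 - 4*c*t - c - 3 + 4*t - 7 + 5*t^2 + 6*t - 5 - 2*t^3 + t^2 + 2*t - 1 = 49*c^3 + 84*c^2 - 36*c - 2*t^3 + t^2*(6 - 9*c) + t*(42*c^2 - 18*c + 12) - 16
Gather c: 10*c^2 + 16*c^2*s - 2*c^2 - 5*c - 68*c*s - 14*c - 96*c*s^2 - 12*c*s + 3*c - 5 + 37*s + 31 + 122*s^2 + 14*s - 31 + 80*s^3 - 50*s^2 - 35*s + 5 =c^2*(16*s + 8) + c*(-96*s^2 - 80*s - 16) + 80*s^3 + 72*s^2 + 16*s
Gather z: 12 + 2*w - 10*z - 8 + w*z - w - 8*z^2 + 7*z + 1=w - 8*z^2 + z*(w - 3) + 5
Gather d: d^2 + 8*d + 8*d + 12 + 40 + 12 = d^2 + 16*d + 64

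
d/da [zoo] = 0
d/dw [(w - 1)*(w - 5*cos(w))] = w + (w - 1)*(5*sin(w) + 1) - 5*cos(w)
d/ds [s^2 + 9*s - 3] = 2*s + 9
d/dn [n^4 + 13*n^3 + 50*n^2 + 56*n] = 4*n^3 + 39*n^2 + 100*n + 56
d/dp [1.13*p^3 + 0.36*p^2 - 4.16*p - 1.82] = 3.39*p^2 + 0.72*p - 4.16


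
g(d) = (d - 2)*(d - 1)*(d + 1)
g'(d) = (d - 2)*(d - 1) + (d - 2)*(d + 1) + (d - 1)*(d + 1)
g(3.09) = 9.32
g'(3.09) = 15.28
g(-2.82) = -33.51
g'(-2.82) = 34.14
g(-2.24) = -17.03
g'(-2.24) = 23.01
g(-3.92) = -85.05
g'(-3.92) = 60.78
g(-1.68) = -6.71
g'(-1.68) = 14.19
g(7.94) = 368.54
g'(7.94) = 156.37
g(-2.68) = -28.93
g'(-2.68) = 31.27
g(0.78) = 0.48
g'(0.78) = -2.29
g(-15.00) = -3808.00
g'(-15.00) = 734.00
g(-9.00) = -880.00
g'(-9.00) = 278.00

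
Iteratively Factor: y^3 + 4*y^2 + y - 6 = (y + 2)*(y^2 + 2*y - 3) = (y + 2)*(y + 3)*(y - 1)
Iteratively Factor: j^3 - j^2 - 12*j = (j + 3)*(j^2 - 4*j) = j*(j + 3)*(j - 4)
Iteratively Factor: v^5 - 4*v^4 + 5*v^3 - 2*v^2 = (v - 1)*(v^4 - 3*v^3 + 2*v^2) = v*(v - 1)*(v^3 - 3*v^2 + 2*v) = v*(v - 1)^2*(v^2 - 2*v) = v*(v - 2)*(v - 1)^2*(v)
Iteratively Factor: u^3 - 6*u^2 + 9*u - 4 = (u - 4)*(u^2 - 2*u + 1) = (u - 4)*(u - 1)*(u - 1)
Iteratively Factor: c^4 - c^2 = (c)*(c^3 - c) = c^2*(c^2 - 1) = c^2*(c + 1)*(c - 1)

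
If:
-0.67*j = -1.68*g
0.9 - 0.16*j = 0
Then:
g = 2.24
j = 5.62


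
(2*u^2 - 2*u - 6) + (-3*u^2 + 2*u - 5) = -u^2 - 11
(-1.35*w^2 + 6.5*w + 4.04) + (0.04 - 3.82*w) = -1.35*w^2 + 2.68*w + 4.08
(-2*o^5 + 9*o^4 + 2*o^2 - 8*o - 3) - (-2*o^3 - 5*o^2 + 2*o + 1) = -2*o^5 + 9*o^4 + 2*o^3 + 7*o^2 - 10*o - 4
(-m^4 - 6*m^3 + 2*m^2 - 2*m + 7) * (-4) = 4*m^4 + 24*m^3 - 8*m^2 + 8*m - 28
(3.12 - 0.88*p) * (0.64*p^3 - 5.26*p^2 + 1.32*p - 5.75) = -0.5632*p^4 + 6.6256*p^3 - 17.5728*p^2 + 9.1784*p - 17.94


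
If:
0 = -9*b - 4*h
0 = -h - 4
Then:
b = 16/9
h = -4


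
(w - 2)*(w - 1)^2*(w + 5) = w^4 + w^3 - 15*w^2 + 23*w - 10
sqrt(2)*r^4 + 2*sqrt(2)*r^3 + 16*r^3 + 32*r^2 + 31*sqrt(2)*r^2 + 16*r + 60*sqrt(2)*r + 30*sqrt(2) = (r + 1)*(r + 3*sqrt(2))*(r + 5*sqrt(2))*(sqrt(2)*r + sqrt(2))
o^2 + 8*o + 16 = (o + 4)^2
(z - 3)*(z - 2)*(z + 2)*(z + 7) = z^4 + 4*z^3 - 25*z^2 - 16*z + 84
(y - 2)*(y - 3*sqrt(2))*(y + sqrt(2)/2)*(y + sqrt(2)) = y^4 - 3*sqrt(2)*y^3/2 - 2*y^3 - 8*y^2 + 3*sqrt(2)*y^2 - 3*sqrt(2)*y + 16*y + 6*sqrt(2)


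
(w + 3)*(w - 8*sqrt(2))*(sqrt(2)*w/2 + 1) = sqrt(2)*w^3/2 - 7*w^2 + 3*sqrt(2)*w^2/2 - 21*w - 8*sqrt(2)*w - 24*sqrt(2)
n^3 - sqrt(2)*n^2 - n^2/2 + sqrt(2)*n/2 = n*(n - 1/2)*(n - sqrt(2))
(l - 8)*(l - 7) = l^2 - 15*l + 56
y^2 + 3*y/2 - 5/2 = (y - 1)*(y + 5/2)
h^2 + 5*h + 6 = (h + 2)*(h + 3)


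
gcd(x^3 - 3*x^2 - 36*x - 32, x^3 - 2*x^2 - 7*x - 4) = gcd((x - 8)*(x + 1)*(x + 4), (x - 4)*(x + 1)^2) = x + 1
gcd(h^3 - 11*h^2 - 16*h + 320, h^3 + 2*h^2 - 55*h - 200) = h^2 - 3*h - 40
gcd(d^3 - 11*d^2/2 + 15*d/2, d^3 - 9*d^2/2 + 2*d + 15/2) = d^2 - 11*d/2 + 15/2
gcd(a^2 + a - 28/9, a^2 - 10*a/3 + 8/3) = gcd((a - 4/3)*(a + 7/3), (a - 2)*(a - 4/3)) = a - 4/3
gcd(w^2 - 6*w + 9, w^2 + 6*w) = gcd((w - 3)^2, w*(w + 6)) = 1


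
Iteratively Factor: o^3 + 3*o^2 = (o + 3)*(o^2) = o*(o + 3)*(o)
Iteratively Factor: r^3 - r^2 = (r)*(r^2 - r) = r*(r - 1)*(r)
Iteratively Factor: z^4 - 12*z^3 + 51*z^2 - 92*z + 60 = (z - 3)*(z^3 - 9*z^2 + 24*z - 20) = (z - 3)*(z - 2)*(z^2 - 7*z + 10) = (z - 5)*(z - 3)*(z - 2)*(z - 2)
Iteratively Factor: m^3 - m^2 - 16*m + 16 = (m - 4)*(m^2 + 3*m - 4) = (m - 4)*(m + 4)*(m - 1)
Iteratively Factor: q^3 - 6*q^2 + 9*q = (q - 3)*(q^2 - 3*q) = q*(q - 3)*(q - 3)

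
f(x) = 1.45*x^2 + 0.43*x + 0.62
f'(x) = 2.9*x + 0.43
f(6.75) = 69.59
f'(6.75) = 20.00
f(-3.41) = 16.01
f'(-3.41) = -9.46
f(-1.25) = 2.35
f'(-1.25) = -3.20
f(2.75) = 12.77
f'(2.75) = 8.40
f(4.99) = 38.87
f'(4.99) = 14.90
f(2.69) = 12.27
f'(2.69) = 8.23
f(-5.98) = 49.90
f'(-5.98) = -16.91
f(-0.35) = 0.65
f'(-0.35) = -0.58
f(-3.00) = 12.38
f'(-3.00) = -8.27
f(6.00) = 55.40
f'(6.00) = 17.83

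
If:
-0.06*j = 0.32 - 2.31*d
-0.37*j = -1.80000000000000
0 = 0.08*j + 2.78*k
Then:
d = 0.26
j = 4.86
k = -0.14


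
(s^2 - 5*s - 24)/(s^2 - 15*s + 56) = (s + 3)/(s - 7)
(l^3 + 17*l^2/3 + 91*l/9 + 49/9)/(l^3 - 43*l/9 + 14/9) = (3*l^2 + 10*l + 7)/(3*l^2 - 7*l + 2)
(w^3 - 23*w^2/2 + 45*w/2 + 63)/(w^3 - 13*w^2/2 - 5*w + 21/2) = (w - 6)/(w - 1)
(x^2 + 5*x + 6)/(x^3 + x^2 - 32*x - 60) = (x + 3)/(x^2 - x - 30)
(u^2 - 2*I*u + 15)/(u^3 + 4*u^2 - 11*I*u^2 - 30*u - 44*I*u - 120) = (u + 3*I)/(u^2 + u*(4 - 6*I) - 24*I)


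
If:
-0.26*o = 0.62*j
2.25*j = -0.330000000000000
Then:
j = -0.15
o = 0.35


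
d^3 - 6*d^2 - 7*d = d*(d - 7)*(d + 1)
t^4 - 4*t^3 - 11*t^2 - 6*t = t*(t - 6)*(t + 1)^2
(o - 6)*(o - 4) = o^2 - 10*o + 24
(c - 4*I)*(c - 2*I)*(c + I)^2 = c^4 - 4*I*c^3 + 3*c^2 - 10*I*c + 8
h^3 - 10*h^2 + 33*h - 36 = (h - 4)*(h - 3)^2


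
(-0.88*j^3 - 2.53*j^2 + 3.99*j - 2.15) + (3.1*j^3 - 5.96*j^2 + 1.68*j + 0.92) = 2.22*j^3 - 8.49*j^2 + 5.67*j - 1.23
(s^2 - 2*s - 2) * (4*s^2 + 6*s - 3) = 4*s^4 - 2*s^3 - 23*s^2 - 6*s + 6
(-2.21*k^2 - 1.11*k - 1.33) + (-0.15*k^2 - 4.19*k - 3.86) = -2.36*k^2 - 5.3*k - 5.19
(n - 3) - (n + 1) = -4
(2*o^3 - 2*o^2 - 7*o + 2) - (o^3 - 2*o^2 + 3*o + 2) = o^3 - 10*o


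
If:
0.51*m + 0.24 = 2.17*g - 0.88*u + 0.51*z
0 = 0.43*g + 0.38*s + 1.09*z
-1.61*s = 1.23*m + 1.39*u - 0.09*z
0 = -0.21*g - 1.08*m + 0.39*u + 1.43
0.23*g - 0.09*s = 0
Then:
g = -0.01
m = 1.01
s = -0.02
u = -0.87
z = 0.01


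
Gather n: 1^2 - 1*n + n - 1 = 0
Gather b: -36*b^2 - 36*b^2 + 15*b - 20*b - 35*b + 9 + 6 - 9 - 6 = -72*b^2 - 40*b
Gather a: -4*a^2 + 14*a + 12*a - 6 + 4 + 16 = -4*a^2 + 26*a + 14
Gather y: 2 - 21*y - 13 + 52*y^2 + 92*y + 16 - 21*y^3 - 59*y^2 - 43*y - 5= -21*y^3 - 7*y^2 + 28*y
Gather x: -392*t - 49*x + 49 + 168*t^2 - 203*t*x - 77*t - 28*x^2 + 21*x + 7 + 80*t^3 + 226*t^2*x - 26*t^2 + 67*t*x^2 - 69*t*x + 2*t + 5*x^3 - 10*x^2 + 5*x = 80*t^3 + 142*t^2 - 467*t + 5*x^3 + x^2*(67*t - 38) + x*(226*t^2 - 272*t - 23) + 56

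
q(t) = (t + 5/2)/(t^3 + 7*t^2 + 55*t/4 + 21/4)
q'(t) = (t + 5/2)*(-3*t^2 - 14*t - 55/4)/(t^3 + 7*t^2 + 55*t/4 + 21/4)^2 + 1/(t^3 + 7*t^2 + 55*t/4 + 21/4)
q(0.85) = 0.15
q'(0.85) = -0.14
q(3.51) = 0.03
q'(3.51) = -0.01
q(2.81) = 0.04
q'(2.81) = -0.02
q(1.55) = 0.09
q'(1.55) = -0.06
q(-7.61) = 0.04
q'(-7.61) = 0.02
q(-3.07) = -7.37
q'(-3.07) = -78.07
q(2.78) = 0.04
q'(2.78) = -0.02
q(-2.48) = -0.02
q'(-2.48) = -0.91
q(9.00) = 0.01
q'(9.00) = 0.00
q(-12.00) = 0.01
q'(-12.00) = 0.00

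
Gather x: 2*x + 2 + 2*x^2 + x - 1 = 2*x^2 + 3*x + 1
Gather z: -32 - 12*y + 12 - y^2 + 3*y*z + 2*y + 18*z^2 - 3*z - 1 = -y^2 - 10*y + 18*z^2 + z*(3*y - 3) - 21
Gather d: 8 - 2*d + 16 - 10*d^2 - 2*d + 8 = -10*d^2 - 4*d + 32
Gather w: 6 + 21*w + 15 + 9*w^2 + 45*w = 9*w^2 + 66*w + 21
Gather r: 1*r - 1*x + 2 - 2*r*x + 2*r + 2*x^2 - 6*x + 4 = r*(3 - 2*x) + 2*x^2 - 7*x + 6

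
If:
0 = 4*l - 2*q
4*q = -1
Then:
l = -1/8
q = -1/4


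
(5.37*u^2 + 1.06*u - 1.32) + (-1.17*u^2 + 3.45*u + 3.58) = 4.2*u^2 + 4.51*u + 2.26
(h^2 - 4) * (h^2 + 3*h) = h^4 + 3*h^3 - 4*h^2 - 12*h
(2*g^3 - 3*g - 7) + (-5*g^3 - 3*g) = -3*g^3 - 6*g - 7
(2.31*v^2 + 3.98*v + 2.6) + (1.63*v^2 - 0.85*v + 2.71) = 3.94*v^2 + 3.13*v + 5.31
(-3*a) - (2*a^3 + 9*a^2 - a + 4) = -2*a^3 - 9*a^2 - 2*a - 4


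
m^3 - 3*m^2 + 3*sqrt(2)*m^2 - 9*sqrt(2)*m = m*(m - 3)*(m + 3*sqrt(2))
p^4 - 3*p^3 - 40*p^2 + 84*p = p*(p - 7)*(p - 2)*(p + 6)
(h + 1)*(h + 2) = h^2 + 3*h + 2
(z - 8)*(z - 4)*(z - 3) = z^3 - 15*z^2 + 68*z - 96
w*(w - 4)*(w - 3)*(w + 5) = w^4 - 2*w^3 - 23*w^2 + 60*w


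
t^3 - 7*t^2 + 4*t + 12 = (t - 6)*(t - 2)*(t + 1)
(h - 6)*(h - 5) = h^2 - 11*h + 30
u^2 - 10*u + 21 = (u - 7)*(u - 3)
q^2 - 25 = (q - 5)*(q + 5)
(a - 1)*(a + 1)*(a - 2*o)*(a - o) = a^4 - 3*a^3*o + 2*a^2*o^2 - a^2 + 3*a*o - 2*o^2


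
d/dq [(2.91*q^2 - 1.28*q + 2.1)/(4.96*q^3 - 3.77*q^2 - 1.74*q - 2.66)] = (-14.4336*q^4 + 12.6976*q^3 - 41.137*q^2 + 0.3528*q + 7.0588)/(24.6016*q^6 - 37.3984*q^5 - 3.0479*q^4 - 13.2676*q^3 + 23.084*q^2 + 9.2568*q + 7.0756)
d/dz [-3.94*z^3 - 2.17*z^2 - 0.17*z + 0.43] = -11.82*z^2 - 4.34*z - 0.17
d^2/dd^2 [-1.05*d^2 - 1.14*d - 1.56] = -2.10000000000000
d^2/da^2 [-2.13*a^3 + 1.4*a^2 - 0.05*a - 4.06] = 2.8 - 12.78*a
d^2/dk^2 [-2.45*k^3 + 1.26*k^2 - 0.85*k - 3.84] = 2.52 - 14.7*k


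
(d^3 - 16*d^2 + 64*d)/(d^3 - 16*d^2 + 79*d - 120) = d*(d - 8)/(d^2 - 8*d + 15)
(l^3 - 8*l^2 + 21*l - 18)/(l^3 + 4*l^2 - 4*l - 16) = (l^2 - 6*l + 9)/(l^2 + 6*l + 8)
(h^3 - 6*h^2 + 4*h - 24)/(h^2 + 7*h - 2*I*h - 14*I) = (h^2 + 2*h*(-3 + I) - 12*I)/(h + 7)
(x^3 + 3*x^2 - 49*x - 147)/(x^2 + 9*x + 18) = (x^2 - 49)/(x + 6)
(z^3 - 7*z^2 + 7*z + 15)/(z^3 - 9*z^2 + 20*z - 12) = (z^3 - 7*z^2 + 7*z + 15)/(z^3 - 9*z^2 + 20*z - 12)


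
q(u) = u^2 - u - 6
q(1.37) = -5.49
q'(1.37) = 1.74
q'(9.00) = 17.00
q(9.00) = 66.00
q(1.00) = -6.00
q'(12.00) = 23.00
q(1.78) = -4.61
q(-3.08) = 6.57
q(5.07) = 14.63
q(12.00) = 126.00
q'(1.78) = 2.56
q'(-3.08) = -7.16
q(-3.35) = 8.57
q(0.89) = -6.10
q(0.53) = -6.25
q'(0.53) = 0.06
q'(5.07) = 9.14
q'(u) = 2*u - 1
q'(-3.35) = -7.70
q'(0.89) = 0.78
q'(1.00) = 1.00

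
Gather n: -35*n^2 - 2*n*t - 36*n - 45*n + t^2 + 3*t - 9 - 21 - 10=-35*n^2 + n*(-2*t - 81) + t^2 + 3*t - 40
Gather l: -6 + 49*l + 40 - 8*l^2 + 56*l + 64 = -8*l^2 + 105*l + 98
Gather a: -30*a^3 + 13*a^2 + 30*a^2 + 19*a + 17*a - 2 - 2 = -30*a^3 + 43*a^2 + 36*a - 4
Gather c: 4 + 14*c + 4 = 14*c + 8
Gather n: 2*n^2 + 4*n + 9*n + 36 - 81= 2*n^2 + 13*n - 45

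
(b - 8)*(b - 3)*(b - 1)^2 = b^4 - 13*b^3 + 47*b^2 - 59*b + 24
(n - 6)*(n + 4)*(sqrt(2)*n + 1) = sqrt(2)*n^3 - 2*sqrt(2)*n^2 + n^2 - 24*sqrt(2)*n - 2*n - 24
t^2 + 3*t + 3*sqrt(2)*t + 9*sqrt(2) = (t + 3)*(t + 3*sqrt(2))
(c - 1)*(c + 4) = c^2 + 3*c - 4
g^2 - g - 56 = (g - 8)*(g + 7)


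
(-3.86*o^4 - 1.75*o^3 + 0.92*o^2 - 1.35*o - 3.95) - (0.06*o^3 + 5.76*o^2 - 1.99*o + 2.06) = -3.86*o^4 - 1.81*o^3 - 4.84*o^2 + 0.64*o - 6.01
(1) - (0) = 1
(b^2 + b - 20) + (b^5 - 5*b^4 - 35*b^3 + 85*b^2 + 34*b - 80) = b^5 - 5*b^4 - 35*b^3 + 86*b^2 + 35*b - 100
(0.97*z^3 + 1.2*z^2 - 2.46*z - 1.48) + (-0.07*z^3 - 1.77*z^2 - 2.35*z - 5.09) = 0.9*z^3 - 0.57*z^2 - 4.81*z - 6.57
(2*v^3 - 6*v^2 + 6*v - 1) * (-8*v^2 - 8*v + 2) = -16*v^5 + 32*v^4 + 4*v^3 - 52*v^2 + 20*v - 2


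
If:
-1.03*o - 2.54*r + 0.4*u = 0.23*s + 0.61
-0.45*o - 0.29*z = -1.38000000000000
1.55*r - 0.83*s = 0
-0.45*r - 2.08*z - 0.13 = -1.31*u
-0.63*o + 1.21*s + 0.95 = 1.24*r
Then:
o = 1.35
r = -0.10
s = -0.18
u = 4.29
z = 2.66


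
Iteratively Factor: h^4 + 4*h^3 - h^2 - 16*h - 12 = (h - 2)*(h^3 + 6*h^2 + 11*h + 6) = (h - 2)*(h + 3)*(h^2 + 3*h + 2) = (h - 2)*(h + 1)*(h + 3)*(h + 2)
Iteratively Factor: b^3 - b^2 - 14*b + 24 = (b + 4)*(b^2 - 5*b + 6) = (b - 3)*(b + 4)*(b - 2)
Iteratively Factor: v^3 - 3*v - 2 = (v + 1)*(v^2 - v - 2) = (v - 2)*(v + 1)*(v + 1)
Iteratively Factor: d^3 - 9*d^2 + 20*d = (d)*(d^2 - 9*d + 20) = d*(d - 5)*(d - 4)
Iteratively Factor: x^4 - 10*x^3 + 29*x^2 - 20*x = (x)*(x^3 - 10*x^2 + 29*x - 20) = x*(x - 4)*(x^2 - 6*x + 5) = x*(x - 5)*(x - 4)*(x - 1)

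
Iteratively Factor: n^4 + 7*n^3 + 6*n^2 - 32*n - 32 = (n + 1)*(n^3 + 6*n^2 - 32) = (n - 2)*(n + 1)*(n^2 + 8*n + 16) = (n - 2)*(n + 1)*(n + 4)*(n + 4)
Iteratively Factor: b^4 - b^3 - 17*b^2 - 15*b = (b + 3)*(b^3 - 4*b^2 - 5*b) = (b + 1)*(b + 3)*(b^2 - 5*b) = (b - 5)*(b + 1)*(b + 3)*(b)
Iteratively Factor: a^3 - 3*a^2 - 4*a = (a - 4)*(a^2 + a) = (a - 4)*(a + 1)*(a)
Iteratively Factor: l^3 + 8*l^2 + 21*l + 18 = (l + 3)*(l^2 + 5*l + 6) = (l + 3)^2*(l + 2)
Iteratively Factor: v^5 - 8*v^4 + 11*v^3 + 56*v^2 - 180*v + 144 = (v - 4)*(v^4 - 4*v^3 - 5*v^2 + 36*v - 36) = (v - 4)*(v - 3)*(v^3 - v^2 - 8*v + 12) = (v - 4)*(v - 3)*(v - 2)*(v^2 + v - 6) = (v - 4)*(v - 3)*(v - 2)*(v + 3)*(v - 2)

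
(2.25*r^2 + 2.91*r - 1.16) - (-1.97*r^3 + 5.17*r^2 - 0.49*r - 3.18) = 1.97*r^3 - 2.92*r^2 + 3.4*r + 2.02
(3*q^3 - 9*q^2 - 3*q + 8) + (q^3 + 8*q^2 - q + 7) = 4*q^3 - q^2 - 4*q + 15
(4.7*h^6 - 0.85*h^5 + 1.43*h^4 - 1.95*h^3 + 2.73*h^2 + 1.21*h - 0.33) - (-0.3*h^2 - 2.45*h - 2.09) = 4.7*h^6 - 0.85*h^5 + 1.43*h^4 - 1.95*h^3 + 3.03*h^2 + 3.66*h + 1.76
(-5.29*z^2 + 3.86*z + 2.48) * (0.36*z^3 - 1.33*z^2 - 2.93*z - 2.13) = -1.9044*z^5 + 8.4253*z^4 + 11.2587*z^3 - 3.3405*z^2 - 15.4882*z - 5.2824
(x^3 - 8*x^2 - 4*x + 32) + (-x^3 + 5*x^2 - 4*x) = -3*x^2 - 8*x + 32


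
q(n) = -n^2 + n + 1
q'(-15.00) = 31.00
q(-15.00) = -239.00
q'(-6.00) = 13.00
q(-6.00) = -41.00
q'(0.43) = 0.14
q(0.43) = 1.25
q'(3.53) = -6.06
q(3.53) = -7.93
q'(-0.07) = 1.14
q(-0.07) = 0.93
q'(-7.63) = 16.26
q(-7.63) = -64.85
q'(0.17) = 0.66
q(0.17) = 1.14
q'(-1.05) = 3.10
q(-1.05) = -1.15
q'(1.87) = -2.74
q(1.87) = -0.63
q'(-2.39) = 5.78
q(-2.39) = -7.10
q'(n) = 1 - 2*n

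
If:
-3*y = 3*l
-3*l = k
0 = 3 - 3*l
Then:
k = -3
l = 1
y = -1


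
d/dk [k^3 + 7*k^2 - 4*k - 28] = 3*k^2 + 14*k - 4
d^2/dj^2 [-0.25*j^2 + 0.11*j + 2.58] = -0.500000000000000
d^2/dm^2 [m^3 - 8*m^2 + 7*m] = 6*m - 16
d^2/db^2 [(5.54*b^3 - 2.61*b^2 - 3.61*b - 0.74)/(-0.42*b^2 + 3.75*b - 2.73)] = (1.77635683940025e-15*b^5 - 1.4210854715202e-14*b^4 - 133.613064*b^3 + 323.12196*b^2 - 279.562752*b + 131.93442)/(0.074088*b^6 - 1.9845*b^5 + 19.163466*b^4 - 78.532875*b^3 + 124.562529*b^2 - 83.845125*b + 20.346417)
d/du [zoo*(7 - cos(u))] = zoo*sin(u)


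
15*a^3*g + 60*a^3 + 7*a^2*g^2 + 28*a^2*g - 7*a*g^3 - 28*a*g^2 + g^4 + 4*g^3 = (-5*a + g)*(-3*a + g)*(a + g)*(g + 4)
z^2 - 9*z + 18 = (z - 6)*(z - 3)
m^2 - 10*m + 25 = (m - 5)^2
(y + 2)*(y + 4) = y^2 + 6*y + 8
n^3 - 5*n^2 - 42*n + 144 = (n - 8)*(n - 3)*(n + 6)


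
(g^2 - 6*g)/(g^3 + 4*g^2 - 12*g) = (g - 6)/(g^2 + 4*g - 12)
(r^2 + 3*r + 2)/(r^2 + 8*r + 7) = (r + 2)/(r + 7)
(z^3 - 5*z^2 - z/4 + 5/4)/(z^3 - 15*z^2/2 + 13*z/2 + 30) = (4*z^2 - 1)/(2*(2*z^2 - 5*z - 12))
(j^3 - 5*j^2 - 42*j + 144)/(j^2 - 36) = (j^2 - 11*j + 24)/(j - 6)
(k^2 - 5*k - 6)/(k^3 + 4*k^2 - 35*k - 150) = (k + 1)/(k^2 + 10*k + 25)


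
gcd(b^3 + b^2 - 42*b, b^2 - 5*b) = b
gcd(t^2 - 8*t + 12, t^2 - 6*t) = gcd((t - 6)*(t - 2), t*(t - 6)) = t - 6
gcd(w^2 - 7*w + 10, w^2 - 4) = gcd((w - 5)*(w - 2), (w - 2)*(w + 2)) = w - 2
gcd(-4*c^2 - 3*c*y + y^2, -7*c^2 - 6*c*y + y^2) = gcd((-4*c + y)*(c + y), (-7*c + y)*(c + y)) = c + y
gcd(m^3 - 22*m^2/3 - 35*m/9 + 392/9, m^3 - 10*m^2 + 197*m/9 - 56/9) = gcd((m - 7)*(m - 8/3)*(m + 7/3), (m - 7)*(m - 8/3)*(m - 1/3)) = m^2 - 29*m/3 + 56/3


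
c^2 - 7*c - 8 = (c - 8)*(c + 1)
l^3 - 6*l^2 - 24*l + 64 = (l - 8)*(l - 2)*(l + 4)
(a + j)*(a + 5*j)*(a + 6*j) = a^3 + 12*a^2*j + 41*a*j^2 + 30*j^3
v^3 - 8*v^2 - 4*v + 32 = (v - 8)*(v - 2)*(v + 2)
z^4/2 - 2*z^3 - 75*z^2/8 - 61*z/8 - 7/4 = (z/2 + 1)*(z - 7)*(z + 1/2)^2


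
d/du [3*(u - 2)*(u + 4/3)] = 6*u - 2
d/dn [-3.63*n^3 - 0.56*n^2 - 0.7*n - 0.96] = -10.89*n^2 - 1.12*n - 0.7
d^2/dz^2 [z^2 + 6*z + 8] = 2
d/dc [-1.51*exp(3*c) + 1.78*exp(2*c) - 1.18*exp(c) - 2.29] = (-4.53*exp(2*c) + 3.56*exp(c) - 1.18)*exp(c)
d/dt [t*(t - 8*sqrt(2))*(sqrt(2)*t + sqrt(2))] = 3*sqrt(2)*t^2 - 32*t + 2*sqrt(2)*t - 16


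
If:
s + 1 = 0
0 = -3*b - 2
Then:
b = -2/3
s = -1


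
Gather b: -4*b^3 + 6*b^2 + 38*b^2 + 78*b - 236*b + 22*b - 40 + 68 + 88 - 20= -4*b^3 + 44*b^2 - 136*b + 96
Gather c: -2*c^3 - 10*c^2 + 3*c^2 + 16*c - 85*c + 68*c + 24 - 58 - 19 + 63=-2*c^3 - 7*c^2 - c + 10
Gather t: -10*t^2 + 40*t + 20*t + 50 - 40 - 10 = -10*t^2 + 60*t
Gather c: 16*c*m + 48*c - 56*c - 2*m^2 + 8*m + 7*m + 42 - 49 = c*(16*m - 8) - 2*m^2 + 15*m - 7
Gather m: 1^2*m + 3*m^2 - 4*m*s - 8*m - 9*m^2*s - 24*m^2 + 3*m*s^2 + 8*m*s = m^2*(-9*s - 21) + m*(3*s^2 + 4*s - 7)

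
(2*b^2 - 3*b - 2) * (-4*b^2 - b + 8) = -8*b^4 + 10*b^3 + 27*b^2 - 22*b - 16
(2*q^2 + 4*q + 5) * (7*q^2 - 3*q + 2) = 14*q^4 + 22*q^3 + 27*q^2 - 7*q + 10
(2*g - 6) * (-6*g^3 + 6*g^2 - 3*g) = -12*g^4 + 48*g^3 - 42*g^2 + 18*g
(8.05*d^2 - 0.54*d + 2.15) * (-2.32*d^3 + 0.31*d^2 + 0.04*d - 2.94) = -18.676*d^5 + 3.7483*d^4 - 4.8334*d^3 - 23.0221*d^2 + 1.6736*d - 6.321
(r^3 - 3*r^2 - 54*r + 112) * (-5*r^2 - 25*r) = -5*r^5 - 10*r^4 + 345*r^3 + 790*r^2 - 2800*r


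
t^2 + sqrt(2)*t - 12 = (t - 2*sqrt(2))*(t + 3*sqrt(2))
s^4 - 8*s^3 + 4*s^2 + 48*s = s*(s - 6)*(s - 4)*(s + 2)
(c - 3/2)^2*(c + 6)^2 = c^4 + 9*c^3 + 9*c^2/4 - 81*c + 81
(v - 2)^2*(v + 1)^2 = v^4 - 2*v^3 - 3*v^2 + 4*v + 4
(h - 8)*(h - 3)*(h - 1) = h^3 - 12*h^2 + 35*h - 24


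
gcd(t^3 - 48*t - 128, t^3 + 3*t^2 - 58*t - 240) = t - 8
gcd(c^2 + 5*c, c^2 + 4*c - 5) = c + 5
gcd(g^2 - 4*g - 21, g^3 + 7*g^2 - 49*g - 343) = g - 7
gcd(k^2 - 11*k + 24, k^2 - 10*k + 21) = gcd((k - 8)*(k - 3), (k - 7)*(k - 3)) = k - 3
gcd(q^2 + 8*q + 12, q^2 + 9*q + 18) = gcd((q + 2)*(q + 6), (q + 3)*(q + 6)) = q + 6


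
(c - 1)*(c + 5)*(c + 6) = c^3 + 10*c^2 + 19*c - 30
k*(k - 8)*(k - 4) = k^3 - 12*k^2 + 32*k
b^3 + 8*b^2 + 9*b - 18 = (b - 1)*(b + 3)*(b + 6)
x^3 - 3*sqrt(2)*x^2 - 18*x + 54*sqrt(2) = (x - 3*sqrt(2))^2*(x + 3*sqrt(2))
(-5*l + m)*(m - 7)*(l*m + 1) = -5*l^2*m^2 + 35*l^2*m + l*m^3 - 7*l*m^2 - 5*l*m + 35*l + m^2 - 7*m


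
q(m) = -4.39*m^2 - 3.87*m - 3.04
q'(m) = -8.78*m - 3.87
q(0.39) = -5.22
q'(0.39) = -7.29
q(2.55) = -41.45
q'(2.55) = -26.26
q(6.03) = -186.00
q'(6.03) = -56.81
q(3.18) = -59.74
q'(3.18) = -31.79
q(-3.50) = -43.27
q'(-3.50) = 26.86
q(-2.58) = -22.28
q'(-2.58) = 18.78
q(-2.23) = -16.24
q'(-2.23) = 15.71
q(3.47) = -69.33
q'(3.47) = -34.34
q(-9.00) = -323.80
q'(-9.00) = 75.15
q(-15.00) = -932.74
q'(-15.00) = 127.83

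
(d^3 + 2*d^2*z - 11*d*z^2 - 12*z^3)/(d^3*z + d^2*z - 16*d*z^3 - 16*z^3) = (-d^2 + 2*d*z + 3*z^2)/(z*(-d^2 + 4*d*z - d + 4*z))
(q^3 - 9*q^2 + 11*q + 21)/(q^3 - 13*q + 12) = (q^2 - 6*q - 7)/(q^2 + 3*q - 4)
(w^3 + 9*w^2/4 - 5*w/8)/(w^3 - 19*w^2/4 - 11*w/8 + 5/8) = w*(2*w + 5)/(2*w^2 - 9*w - 5)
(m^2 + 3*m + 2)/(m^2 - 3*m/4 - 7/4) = 4*(m + 2)/(4*m - 7)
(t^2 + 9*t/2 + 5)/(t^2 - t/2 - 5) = (2*t + 5)/(2*t - 5)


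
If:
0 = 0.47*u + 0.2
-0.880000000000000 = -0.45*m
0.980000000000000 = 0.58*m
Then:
No Solution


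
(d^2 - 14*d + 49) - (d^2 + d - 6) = 55 - 15*d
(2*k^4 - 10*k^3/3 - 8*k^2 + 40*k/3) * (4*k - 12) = 8*k^5 - 112*k^4/3 + 8*k^3 + 448*k^2/3 - 160*k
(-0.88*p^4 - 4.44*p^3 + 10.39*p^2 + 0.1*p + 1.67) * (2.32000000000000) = -2.0416*p^4 - 10.3008*p^3 + 24.1048*p^2 + 0.232*p + 3.8744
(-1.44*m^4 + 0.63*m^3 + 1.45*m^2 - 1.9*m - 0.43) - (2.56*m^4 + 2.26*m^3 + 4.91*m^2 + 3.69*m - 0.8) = -4.0*m^4 - 1.63*m^3 - 3.46*m^2 - 5.59*m + 0.37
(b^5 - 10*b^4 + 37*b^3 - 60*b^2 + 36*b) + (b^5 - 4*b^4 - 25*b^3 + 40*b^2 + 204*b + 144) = 2*b^5 - 14*b^4 + 12*b^3 - 20*b^2 + 240*b + 144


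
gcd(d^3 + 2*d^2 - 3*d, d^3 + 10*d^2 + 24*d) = d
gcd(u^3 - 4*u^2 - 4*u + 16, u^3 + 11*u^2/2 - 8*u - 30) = u + 2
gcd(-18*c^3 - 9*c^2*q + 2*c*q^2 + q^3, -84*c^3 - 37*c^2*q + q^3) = 3*c + q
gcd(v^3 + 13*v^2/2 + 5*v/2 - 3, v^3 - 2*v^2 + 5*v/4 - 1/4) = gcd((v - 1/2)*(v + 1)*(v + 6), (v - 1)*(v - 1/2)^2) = v - 1/2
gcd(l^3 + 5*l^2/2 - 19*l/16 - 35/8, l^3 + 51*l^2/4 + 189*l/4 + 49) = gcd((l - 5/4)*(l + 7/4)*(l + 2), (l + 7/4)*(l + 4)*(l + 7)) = l + 7/4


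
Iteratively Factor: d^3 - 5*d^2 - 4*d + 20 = (d - 2)*(d^2 - 3*d - 10) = (d - 5)*(d - 2)*(d + 2)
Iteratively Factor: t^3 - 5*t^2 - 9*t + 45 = (t + 3)*(t^2 - 8*t + 15) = (t - 3)*(t + 3)*(t - 5)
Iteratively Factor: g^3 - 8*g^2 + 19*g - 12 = (g - 4)*(g^2 - 4*g + 3) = (g - 4)*(g - 1)*(g - 3)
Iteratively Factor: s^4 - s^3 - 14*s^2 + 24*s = (s)*(s^3 - s^2 - 14*s + 24) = s*(s - 2)*(s^2 + s - 12) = s*(s - 3)*(s - 2)*(s + 4)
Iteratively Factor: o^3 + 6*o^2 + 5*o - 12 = (o + 3)*(o^2 + 3*o - 4) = (o - 1)*(o + 3)*(o + 4)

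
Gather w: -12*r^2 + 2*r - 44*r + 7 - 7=-12*r^2 - 42*r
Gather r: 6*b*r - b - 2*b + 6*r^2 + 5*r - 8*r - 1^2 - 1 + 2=-3*b + 6*r^2 + r*(6*b - 3)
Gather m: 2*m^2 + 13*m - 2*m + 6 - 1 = 2*m^2 + 11*m + 5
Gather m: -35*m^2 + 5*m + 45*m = -35*m^2 + 50*m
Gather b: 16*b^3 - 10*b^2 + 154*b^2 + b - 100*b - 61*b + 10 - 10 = 16*b^3 + 144*b^2 - 160*b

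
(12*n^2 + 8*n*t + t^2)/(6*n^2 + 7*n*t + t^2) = (2*n + t)/(n + t)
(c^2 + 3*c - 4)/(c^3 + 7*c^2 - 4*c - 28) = (c^2 + 3*c - 4)/(c^3 + 7*c^2 - 4*c - 28)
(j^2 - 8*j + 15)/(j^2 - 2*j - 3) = (j - 5)/(j + 1)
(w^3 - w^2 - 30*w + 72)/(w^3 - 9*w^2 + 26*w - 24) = (w + 6)/(w - 2)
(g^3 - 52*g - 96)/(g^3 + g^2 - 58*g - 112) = (g + 6)/(g + 7)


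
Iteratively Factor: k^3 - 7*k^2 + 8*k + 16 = (k - 4)*(k^2 - 3*k - 4) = (k - 4)^2*(k + 1)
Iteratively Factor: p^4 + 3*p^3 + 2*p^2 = (p)*(p^3 + 3*p^2 + 2*p) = p*(p + 1)*(p^2 + 2*p) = p^2*(p + 1)*(p + 2)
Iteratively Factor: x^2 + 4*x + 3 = (x + 1)*(x + 3)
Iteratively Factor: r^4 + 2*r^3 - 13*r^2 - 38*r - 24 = (r + 2)*(r^3 - 13*r - 12) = (r + 1)*(r + 2)*(r^2 - r - 12) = (r + 1)*(r + 2)*(r + 3)*(r - 4)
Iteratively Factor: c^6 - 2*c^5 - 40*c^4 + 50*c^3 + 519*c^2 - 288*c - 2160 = (c + 3)*(c^5 - 5*c^4 - 25*c^3 + 125*c^2 + 144*c - 720) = (c + 3)*(c + 4)*(c^4 - 9*c^3 + 11*c^2 + 81*c - 180) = (c - 3)*(c + 3)*(c + 4)*(c^3 - 6*c^2 - 7*c + 60) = (c - 5)*(c - 3)*(c + 3)*(c + 4)*(c^2 - c - 12) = (c - 5)*(c - 3)*(c + 3)^2*(c + 4)*(c - 4)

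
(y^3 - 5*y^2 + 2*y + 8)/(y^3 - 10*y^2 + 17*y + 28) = (y - 2)/(y - 7)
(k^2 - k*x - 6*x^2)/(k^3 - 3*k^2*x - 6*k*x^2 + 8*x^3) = (k - 3*x)/(k^2 - 5*k*x + 4*x^2)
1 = 1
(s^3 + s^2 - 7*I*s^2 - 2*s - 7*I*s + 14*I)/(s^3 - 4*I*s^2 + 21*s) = (s^2 + s - 2)/(s*(s + 3*I))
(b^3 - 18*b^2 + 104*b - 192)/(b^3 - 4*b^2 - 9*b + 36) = (b^2 - 14*b + 48)/(b^2 - 9)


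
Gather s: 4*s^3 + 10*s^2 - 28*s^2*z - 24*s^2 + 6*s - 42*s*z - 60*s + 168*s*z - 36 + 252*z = 4*s^3 + s^2*(-28*z - 14) + s*(126*z - 54) + 252*z - 36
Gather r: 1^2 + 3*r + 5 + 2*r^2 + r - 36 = 2*r^2 + 4*r - 30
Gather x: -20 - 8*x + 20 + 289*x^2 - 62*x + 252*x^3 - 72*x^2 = 252*x^3 + 217*x^2 - 70*x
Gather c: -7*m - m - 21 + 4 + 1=-8*m - 16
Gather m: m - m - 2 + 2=0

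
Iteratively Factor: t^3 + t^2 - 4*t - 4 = (t - 2)*(t^2 + 3*t + 2) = (t - 2)*(t + 2)*(t + 1)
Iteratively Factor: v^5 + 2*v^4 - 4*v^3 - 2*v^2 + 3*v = (v + 1)*(v^4 + v^3 - 5*v^2 + 3*v) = (v - 1)*(v + 1)*(v^3 + 2*v^2 - 3*v) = (v - 1)^2*(v + 1)*(v^2 + 3*v) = (v - 1)^2*(v + 1)*(v + 3)*(v)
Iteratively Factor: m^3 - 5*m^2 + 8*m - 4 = (m - 2)*(m^2 - 3*m + 2) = (m - 2)*(m - 1)*(m - 2)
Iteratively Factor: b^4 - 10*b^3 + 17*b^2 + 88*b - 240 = (b - 4)*(b^3 - 6*b^2 - 7*b + 60) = (b - 5)*(b - 4)*(b^2 - b - 12) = (b - 5)*(b - 4)^2*(b + 3)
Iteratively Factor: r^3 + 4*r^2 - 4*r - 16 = (r - 2)*(r^2 + 6*r + 8) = (r - 2)*(r + 4)*(r + 2)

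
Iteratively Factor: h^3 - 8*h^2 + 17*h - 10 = (h - 1)*(h^2 - 7*h + 10) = (h - 2)*(h - 1)*(h - 5)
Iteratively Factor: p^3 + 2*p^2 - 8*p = (p - 2)*(p^2 + 4*p) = (p - 2)*(p + 4)*(p)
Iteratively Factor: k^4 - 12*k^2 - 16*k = (k - 4)*(k^3 + 4*k^2 + 4*k) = k*(k - 4)*(k^2 + 4*k + 4) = k*(k - 4)*(k + 2)*(k + 2)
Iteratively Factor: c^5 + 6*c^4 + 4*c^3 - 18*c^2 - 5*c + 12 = (c + 1)*(c^4 + 5*c^3 - c^2 - 17*c + 12) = (c - 1)*(c + 1)*(c^3 + 6*c^2 + 5*c - 12) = (c - 1)*(c + 1)*(c + 3)*(c^2 + 3*c - 4) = (c - 1)^2*(c + 1)*(c + 3)*(c + 4)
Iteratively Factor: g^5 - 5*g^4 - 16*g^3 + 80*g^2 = (g)*(g^4 - 5*g^3 - 16*g^2 + 80*g) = g^2*(g^3 - 5*g^2 - 16*g + 80) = g^2*(g - 5)*(g^2 - 16) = g^2*(g - 5)*(g - 4)*(g + 4)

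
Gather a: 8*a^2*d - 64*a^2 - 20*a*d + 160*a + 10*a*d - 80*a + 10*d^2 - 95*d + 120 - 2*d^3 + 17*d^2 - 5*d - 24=a^2*(8*d - 64) + a*(80 - 10*d) - 2*d^3 + 27*d^2 - 100*d + 96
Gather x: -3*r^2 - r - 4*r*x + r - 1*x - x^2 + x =-3*r^2 - 4*r*x - x^2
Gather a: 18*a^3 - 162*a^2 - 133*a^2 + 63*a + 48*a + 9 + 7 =18*a^3 - 295*a^2 + 111*a + 16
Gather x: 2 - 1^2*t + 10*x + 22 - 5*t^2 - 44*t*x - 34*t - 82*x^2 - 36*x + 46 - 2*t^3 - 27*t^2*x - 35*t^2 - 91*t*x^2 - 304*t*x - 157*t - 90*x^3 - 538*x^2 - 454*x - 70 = -2*t^3 - 40*t^2 - 192*t - 90*x^3 + x^2*(-91*t - 620) + x*(-27*t^2 - 348*t - 480)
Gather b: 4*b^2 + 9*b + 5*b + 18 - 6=4*b^2 + 14*b + 12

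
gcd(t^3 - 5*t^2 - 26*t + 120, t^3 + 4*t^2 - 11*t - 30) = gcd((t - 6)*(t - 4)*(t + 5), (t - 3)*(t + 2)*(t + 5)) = t + 5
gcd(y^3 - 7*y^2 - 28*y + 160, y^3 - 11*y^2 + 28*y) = y - 4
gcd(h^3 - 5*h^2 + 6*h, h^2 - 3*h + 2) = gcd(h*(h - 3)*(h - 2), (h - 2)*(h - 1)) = h - 2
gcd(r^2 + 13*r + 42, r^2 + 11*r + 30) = r + 6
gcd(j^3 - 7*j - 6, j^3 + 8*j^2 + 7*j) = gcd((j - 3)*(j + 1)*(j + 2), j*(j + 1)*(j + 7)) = j + 1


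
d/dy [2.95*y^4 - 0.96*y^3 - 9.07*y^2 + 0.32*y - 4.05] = 11.8*y^3 - 2.88*y^2 - 18.14*y + 0.32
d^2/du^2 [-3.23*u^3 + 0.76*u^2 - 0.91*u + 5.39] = 1.52 - 19.38*u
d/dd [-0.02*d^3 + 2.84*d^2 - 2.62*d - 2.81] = -0.06*d^2 + 5.68*d - 2.62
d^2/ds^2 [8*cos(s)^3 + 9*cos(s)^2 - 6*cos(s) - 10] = -18*cos(2*s) - 18*cos(3*s)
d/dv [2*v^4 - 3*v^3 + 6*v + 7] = 8*v^3 - 9*v^2 + 6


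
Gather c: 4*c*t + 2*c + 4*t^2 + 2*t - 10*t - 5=c*(4*t + 2) + 4*t^2 - 8*t - 5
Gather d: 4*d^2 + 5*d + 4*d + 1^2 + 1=4*d^2 + 9*d + 2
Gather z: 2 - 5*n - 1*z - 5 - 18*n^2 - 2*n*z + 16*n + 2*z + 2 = -18*n^2 + 11*n + z*(1 - 2*n) - 1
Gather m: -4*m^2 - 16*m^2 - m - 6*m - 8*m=-20*m^2 - 15*m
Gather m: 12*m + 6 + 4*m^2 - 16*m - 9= 4*m^2 - 4*m - 3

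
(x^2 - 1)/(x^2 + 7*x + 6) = (x - 1)/(x + 6)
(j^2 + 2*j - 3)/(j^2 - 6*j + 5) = (j + 3)/(j - 5)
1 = 1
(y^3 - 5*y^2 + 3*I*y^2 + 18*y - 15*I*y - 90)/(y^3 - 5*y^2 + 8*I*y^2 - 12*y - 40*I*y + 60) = (y - 3*I)/(y + 2*I)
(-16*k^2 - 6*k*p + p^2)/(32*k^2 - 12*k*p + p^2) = (2*k + p)/(-4*k + p)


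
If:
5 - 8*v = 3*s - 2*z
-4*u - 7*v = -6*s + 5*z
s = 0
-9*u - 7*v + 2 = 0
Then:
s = 0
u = -67/430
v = 209/430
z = -239/430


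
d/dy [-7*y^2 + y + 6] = 1 - 14*y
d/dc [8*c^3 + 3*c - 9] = 24*c^2 + 3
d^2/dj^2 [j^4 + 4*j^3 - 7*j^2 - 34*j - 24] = 12*j^2 + 24*j - 14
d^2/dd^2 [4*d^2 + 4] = 8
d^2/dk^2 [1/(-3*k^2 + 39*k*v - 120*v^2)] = 2*(k^2 - 13*k*v + 40*v^2 - (2*k - 13*v)^2)/(3*(k^2 - 13*k*v + 40*v^2)^3)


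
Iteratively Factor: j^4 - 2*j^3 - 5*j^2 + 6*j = (j + 2)*(j^3 - 4*j^2 + 3*j) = (j - 3)*(j + 2)*(j^2 - j) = (j - 3)*(j - 1)*(j + 2)*(j)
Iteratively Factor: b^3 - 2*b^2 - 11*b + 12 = (b - 4)*(b^2 + 2*b - 3) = (b - 4)*(b - 1)*(b + 3)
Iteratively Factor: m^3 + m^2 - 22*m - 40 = (m - 5)*(m^2 + 6*m + 8) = (m - 5)*(m + 2)*(m + 4)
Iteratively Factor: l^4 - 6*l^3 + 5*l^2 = (l)*(l^3 - 6*l^2 + 5*l) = l*(l - 1)*(l^2 - 5*l) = l^2*(l - 1)*(l - 5)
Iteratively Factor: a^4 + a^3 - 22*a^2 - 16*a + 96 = (a + 3)*(a^3 - 2*a^2 - 16*a + 32) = (a - 4)*(a + 3)*(a^2 + 2*a - 8) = (a - 4)*(a - 2)*(a + 3)*(a + 4)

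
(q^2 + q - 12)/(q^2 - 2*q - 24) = (q - 3)/(q - 6)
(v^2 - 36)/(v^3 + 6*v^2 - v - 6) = (v - 6)/(v^2 - 1)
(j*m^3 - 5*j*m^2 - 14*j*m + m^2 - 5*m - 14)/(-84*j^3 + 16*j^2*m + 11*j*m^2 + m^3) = (j*m^3 - 5*j*m^2 - 14*j*m + m^2 - 5*m - 14)/(-84*j^3 + 16*j^2*m + 11*j*m^2 + m^3)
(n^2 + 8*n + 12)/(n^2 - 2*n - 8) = (n + 6)/(n - 4)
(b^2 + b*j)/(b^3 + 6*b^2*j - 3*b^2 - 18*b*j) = (b + j)/(b^2 + 6*b*j - 3*b - 18*j)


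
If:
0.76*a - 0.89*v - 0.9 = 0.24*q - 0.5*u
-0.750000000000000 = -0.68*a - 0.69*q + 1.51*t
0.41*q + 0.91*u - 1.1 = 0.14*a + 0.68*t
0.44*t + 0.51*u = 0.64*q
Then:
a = 1.20557569760551*v + 0.820121541153046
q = 1.09259771292723*v + 1.16514796035235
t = 1.04217476575598*v + 0.405056119620655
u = 0.471971841844698*v + 1.1126862784165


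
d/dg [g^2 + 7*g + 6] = 2*g + 7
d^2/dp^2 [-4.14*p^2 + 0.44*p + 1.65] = -8.28000000000000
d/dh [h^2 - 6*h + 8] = 2*h - 6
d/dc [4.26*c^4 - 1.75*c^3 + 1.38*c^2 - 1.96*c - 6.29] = 17.04*c^3 - 5.25*c^2 + 2.76*c - 1.96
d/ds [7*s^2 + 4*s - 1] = 14*s + 4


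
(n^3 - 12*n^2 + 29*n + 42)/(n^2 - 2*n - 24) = (n^2 - 6*n - 7)/(n + 4)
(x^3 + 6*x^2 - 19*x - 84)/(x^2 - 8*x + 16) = (x^2 + 10*x + 21)/(x - 4)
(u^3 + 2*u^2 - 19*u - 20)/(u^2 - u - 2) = (u^2 + u - 20)/(u - 2)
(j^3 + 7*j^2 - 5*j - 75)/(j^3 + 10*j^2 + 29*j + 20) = (j^2 + 2*j - 15)/(j^2 + 5*j + 4)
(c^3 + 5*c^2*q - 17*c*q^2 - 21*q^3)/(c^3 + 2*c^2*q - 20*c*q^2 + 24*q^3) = (c^3 + 5*c^2*q - 17*c*q^2 - 21*q^3)/(c^3 + 2*c^2*q - 20*c*q^2 + 24*q^3)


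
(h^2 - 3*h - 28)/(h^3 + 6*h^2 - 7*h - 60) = (h - 7)/(h^2 + 2*h - 15)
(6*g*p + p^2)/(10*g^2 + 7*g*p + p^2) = p*(6*g + p)/(10*g^2 + 7*g*p + p^2)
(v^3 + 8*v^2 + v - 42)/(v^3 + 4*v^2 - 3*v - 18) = (v + 7)/(v + 3)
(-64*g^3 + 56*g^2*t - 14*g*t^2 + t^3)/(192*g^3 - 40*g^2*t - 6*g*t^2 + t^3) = (-2*g + t)/(6*g + t)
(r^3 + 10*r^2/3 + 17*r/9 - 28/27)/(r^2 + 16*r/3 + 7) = (r^2 + r - 4/9)/(r + 3)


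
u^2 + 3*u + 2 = (u + 1)*(u + 2)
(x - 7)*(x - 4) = x^2 - 11*x + 28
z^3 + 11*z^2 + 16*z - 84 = (z - 2)*(z + 6)*(z + 7)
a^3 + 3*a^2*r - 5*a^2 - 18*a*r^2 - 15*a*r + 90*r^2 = (a - 5)*(a - 3*r)*(a + 6*r)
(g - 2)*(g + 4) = g^2 + 2*g - 8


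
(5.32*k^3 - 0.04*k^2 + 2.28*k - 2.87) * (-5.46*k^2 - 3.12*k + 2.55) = -29.0472*k^5 - 16.38*k^4 + 1.242*k^3 + 8.4546*k^2 + 14.7684*k - 7.3185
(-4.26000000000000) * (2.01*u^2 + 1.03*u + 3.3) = -8.5626*u^2 - 4.3878*u - 14.058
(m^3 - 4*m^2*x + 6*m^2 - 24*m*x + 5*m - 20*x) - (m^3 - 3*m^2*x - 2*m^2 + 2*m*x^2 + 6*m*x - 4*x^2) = -m^2*x + 8*m^2 - 2*m*x^2 - 30*m*x + 5*m + 4*x^2 - 20*x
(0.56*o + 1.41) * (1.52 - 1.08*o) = -0.6048*o^2 - 0.6716*o + 2.1432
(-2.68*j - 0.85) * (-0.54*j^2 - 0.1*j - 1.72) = 1.4472*j^3 + 0.727*j^2 + 4.6946*j + 1.462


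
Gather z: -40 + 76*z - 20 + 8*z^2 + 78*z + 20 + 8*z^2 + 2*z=16*z^2 + 156*z - 40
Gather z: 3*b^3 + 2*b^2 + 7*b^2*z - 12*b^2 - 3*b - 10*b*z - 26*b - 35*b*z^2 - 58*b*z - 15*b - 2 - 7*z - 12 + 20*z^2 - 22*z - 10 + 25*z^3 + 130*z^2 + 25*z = 3*b^3 - 10*b^2 - 44*b + 25*z^3 + z^2*(150 - 35*b) + z*(7*b^2 - 68*b - 4) - 24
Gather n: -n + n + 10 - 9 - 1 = 0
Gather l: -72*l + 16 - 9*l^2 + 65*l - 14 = -9*l^2 - 7*l + 2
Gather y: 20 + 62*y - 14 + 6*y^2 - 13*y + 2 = 6*y^2 + 49*y + 8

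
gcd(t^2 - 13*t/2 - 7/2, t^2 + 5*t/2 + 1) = t + 1/2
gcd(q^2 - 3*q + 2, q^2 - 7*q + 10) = q - 2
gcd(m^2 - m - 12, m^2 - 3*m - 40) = 1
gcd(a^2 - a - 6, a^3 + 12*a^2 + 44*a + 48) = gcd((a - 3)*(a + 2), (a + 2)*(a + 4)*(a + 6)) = a + 2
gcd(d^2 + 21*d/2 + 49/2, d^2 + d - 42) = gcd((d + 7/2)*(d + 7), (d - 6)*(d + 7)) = d + 7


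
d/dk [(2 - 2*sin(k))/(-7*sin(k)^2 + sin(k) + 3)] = 2*(-7*sin(k)^2 + 14*sin(k) - 4)*cos(k)/(-7*sin(k)^2 + sin(k) + 3)^2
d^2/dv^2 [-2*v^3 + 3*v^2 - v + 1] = 6 - 12*v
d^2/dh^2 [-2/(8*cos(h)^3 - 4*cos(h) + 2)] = 2*((18*sin(h)^2 - 5)*(cos(h) + cos(3*h) + 1)*cos(h) - 4*(6*cos(h)^2 - 1)^2*sin(h)^2)/(cos(h) + cos(3*h) + 1)^3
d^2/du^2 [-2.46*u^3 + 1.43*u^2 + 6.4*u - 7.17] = 2.86 - 14.76*u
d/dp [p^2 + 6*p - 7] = 2*p + 6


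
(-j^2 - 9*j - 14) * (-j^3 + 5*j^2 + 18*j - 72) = j^5 + 4*j^4 - 49*j^3 - 160*j^2 + 396*j + 1008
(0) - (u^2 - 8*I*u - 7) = -u^2 + 8*I*u + 7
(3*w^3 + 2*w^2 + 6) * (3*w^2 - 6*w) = 9*w^5 - 12*w^4 - 12*w^3 + 18*w^2 - 36*w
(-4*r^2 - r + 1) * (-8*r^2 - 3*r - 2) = 32*r^4 + 20*r^3 + 3*r^2 - r - 2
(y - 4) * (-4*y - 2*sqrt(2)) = -4*y^2 - 2*sqrt(2)*y + 16*y + 8*sqrt(2)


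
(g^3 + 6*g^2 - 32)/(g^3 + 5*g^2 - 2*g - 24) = (g + 4)/(g + 3)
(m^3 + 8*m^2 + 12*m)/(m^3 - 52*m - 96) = m/(m - 8)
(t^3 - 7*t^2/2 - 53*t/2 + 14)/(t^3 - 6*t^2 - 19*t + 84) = (t - 1/2)/(t - 3)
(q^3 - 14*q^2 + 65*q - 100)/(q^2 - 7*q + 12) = (q^2 - 10*q + 25)/(q - 3)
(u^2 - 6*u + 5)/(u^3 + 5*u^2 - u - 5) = (u - 5)/(u^2 + 6*u + 5)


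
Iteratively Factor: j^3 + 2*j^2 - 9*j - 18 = (j + 3)*(j^2 - j - 6) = (j + 2)*(j + 3)*(j - 3)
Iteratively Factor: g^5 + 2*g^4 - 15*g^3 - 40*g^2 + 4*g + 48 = (g + 2)*(g^4 - 15*g^2 - 10*g + 24) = (g - 1)*(g + 2)*(g^3 + g^2 - 14*g - 24) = (g - 4)*(g - 1)*(g + 2)*(g^2 + 5*g + 6) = (g - 4)*(g - 1)*(g + 2)*(g + 3)*(g + 2)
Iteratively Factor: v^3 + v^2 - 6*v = (v - 2)*(v^2 + 3*v) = v*(v - 2)*(v + 3)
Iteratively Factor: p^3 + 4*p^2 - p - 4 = (p + 4)*(p^2 - 1) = (p - 1)*(p + 4)*(p + 1)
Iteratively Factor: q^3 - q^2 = (q)*(q^2 - q) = q*(q - 1)*(q)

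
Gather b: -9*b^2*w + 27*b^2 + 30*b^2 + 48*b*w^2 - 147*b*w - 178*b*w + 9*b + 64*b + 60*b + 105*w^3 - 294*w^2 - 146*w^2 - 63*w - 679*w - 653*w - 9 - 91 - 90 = b^2*(57 - 9*w) + b*(48*w^2 - 325*w + 133) + 105*w^3 - 440*w^2 - 1395*w - 190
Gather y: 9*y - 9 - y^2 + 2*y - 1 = -y^2 + 11*y - 10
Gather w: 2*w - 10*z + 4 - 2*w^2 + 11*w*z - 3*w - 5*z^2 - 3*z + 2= -2*w^2 + w*(11*z - 1) - 5*z^2 - 13*z + 6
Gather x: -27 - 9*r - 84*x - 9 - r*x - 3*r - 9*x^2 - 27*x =-12*r - 9*x^2 + x*(-r - 111) - 36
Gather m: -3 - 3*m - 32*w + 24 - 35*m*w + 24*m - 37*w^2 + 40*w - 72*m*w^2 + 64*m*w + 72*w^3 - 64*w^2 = m*(-72*w^2 + 29*w + 21) + 72*w^3 - 101*w^2 + 8*w + 21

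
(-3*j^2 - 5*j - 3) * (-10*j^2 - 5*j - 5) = 30*j^4 + 65*j^3 + 70*j^2 + 40*j + 15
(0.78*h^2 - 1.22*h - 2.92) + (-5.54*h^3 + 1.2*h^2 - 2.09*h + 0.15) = -5.54*h^3 + 1.98*h^2 - 3.31*h - 2.77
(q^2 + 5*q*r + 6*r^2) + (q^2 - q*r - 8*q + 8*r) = 2*q^2 + 4*q*r - 8*q + 6*r^2 + 8*r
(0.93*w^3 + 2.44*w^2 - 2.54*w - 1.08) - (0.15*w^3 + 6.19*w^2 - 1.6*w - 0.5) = 0.78*w^3 - 3.75*w^2 - 0.94*w - 0.58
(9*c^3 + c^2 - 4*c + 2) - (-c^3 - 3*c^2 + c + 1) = 10*c^3 + 4*c^2 - 5*c + 1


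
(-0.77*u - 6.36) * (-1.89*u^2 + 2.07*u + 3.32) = 1.4553*u^3 + 10.4265*u^2 - 15.7216*u - 21.1152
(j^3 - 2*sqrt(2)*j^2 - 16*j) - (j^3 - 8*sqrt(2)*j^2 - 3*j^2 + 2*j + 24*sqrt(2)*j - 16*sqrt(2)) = 3*j^2 + 6*sqrt(2)*j^2 - 24*sqrt(2)*j - 18*j + 16*sqrt(2)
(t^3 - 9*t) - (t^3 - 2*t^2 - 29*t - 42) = 2*t^2 + 20*t + 42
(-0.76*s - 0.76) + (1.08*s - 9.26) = 0.32*s - 10.02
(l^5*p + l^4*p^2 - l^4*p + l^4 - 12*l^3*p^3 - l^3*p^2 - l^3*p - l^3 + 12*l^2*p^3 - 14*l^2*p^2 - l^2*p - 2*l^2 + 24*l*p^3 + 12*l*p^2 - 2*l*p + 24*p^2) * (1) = l^5*p + l^4*p^2 - l^4*p + l^4 - 12*l^3*p^3 - l^3*p^2 - l^3*p - l^3 + 12*l^2*p^3 - 14*l^2*p^2 - l^2*p - 2*l^2 + 24*l*p^3 + 12*l*p^2 - 2*l*p + 24*p^2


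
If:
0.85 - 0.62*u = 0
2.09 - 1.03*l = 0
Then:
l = 2.03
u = 1.37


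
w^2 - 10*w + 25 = (w - 5)^2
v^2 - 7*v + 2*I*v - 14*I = (v - 7)*(v + 2*I)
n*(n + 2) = n^2 + 2*n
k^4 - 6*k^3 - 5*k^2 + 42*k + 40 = (k - 5)*(k - 4)*(k + 1)*(k + 2)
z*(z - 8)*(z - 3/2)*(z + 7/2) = z^4 - 6*z^3 - 85*z^2/4 + 42*z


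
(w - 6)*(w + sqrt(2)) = w^2 - 6*w + sqrt(2)*w - 6*sqrt(2)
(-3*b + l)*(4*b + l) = -12*b^2 + b*l + l^2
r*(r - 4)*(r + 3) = r^3 - r^2 - 12*r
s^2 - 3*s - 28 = (s - 7)*(s + 4)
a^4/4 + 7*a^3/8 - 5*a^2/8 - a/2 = a*(a/4 + 1)*(a - 1)*(a + 1/2)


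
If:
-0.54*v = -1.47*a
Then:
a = 0.36734693877551*v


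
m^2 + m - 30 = (m - 5)*(m + 6)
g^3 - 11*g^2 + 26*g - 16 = (g - 8)*(g - 2)*(g - 1)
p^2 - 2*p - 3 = (p - 3)*(p + 1)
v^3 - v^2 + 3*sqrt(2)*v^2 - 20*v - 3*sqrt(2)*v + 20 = (v - 1)*(v - 2*sqrt(2))*(v + 5*sqrt(2))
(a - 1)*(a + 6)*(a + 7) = a^3 + 12*a^2 + 29*a - 42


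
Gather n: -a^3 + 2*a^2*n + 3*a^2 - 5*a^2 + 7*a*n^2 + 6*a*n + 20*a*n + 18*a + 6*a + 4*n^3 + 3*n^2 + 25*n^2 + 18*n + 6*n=-a^3 - 2*a^2 + 24*a + 4*n^3 + n^2*(7*a + 28) + n*(2*a^2 + 26*a + 24)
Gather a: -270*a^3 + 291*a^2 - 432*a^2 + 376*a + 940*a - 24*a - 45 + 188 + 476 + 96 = -270*a^3 - 141*a^2 + 1292*a + 715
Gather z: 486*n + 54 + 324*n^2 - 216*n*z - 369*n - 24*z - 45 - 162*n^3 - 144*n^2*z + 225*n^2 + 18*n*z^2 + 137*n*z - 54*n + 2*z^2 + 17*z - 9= -162*n^3 + 549*n^2 + 63*n + z^2*(18*n + 2) + z*(-144*n^2 - 79*n - 7)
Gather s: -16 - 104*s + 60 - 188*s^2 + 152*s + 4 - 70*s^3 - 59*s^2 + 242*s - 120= -70*s^3 - 247*s^2 + 290*s - 72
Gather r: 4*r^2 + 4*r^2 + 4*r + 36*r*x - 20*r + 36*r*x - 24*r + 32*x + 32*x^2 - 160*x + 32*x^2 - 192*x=8*r^2 + r*(72*x - 40) + 64*x^2 - 320*x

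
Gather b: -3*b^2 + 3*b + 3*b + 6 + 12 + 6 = -3*b^2 + 6*b + 24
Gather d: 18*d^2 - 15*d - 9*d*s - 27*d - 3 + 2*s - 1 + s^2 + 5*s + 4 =18*d^2 + d*(-9*s - 42) + s^2 + 7*s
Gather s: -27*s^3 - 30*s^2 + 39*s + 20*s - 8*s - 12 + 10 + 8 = -27*s^3 - 30*s^2 + 51*s + 6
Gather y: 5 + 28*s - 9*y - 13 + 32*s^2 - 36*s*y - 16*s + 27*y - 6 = 32*s^2 + 12*s + y*(18 - 36*s) - 14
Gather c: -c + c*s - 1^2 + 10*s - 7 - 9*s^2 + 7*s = c*(s - 1) - 9*s^2 + 17*s - 8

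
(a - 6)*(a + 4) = a^2 - 2*a - 24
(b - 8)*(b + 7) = b^2 - b - 56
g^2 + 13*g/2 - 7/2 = (g - 1/2)*(g + 7)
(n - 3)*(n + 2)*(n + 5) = n^3 + 4*n^2 - 11*n - 30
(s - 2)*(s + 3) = s^2 + s - 6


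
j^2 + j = j*(j + 1)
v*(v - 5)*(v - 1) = v^3 - 6*v^2 + 5*v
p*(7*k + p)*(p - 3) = 7*k*p^2 - 21*k*p + p^3 - 3*p^2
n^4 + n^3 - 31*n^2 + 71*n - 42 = (n - 3)*(n - 2)*(n - 1)*(n + 7)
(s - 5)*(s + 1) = s^2 - 4*s - 5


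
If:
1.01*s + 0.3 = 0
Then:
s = -0.30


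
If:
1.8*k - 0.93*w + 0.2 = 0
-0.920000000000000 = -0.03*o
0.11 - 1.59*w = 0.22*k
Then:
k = -0.07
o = 30.67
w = 0.08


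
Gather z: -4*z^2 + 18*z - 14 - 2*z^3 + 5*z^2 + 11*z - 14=-2*z^3 + z^2 + 29*z - 28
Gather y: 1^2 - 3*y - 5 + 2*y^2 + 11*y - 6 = 2*y^2 + 8*y - 10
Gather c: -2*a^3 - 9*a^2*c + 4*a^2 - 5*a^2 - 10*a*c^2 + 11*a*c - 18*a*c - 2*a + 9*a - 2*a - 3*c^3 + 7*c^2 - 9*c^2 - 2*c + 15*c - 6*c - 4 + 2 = -2*a^3 - a^2 + 5*a - 3*c^3 + c^2*(-10*a - 2) + c*(-9*a^2 - 7*a + 7) - 2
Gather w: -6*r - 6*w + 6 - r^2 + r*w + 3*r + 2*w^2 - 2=-r^2 - 3*r + 2*w^2 + w*(r - 6) + 4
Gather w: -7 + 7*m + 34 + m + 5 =8*m + 32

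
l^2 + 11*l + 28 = (l + 4)*(l + 7)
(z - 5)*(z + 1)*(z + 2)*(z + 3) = z^4 + z^3 - 19*z^2 - 49*z - 30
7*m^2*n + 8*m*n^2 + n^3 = n*(m + n)*(7*m + n)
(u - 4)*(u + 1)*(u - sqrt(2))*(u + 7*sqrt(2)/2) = u^4 - 3*u^3 + 5*sqrt(2)*u^3/2 - 11*u^2 - 15*sqrt(2)*u^2/2 - 10*sqrt(2)*u + 21*u + 28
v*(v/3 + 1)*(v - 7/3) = v^3/3 + 2*v^2/9 - 7*v/3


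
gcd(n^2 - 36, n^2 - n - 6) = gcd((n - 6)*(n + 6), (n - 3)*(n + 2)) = 1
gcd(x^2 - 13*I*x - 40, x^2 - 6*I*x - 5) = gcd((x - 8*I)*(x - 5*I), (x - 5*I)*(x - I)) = x - 5*I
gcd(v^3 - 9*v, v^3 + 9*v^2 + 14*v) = v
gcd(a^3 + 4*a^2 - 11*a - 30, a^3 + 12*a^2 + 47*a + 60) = a + 5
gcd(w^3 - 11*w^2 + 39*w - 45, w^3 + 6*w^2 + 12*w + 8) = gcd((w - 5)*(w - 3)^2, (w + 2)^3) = 1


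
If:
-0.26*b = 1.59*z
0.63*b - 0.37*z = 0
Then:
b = 0.00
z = 0.00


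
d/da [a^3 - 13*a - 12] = 3*a^2 - 13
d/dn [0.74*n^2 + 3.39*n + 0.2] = 1.48*n + 3.39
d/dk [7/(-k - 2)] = 7/(k + 2)^2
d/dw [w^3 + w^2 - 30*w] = 3*w^2 + 2*w - 30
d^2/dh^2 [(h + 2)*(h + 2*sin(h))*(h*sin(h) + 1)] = -h^3*sin(h) - 2*h^2*sin(h) + 6*h^2*cos(h) + 4*h^2*cos(2*h) + 4*h*sin(h) + 8*sqrt(2)*h*sin(2*h + pi/4) + 8*h*cos(h) + 8*sin(2*h) + 4*cos(h) - 2*cos(2*h) + 4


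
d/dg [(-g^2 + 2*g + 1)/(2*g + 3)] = 2*(-g^2 - 3*g + 2)/(4*g^2 + 12*g + 9)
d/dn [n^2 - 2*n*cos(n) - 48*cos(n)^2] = 2*n*sin(n) + 2*n + 48*sin(2*n) - 2*cos(n)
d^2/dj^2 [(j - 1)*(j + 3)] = 2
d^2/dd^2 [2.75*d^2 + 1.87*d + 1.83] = 5.50000000000000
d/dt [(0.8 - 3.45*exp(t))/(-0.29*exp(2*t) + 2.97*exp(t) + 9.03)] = (-1.0005*exp(2*t) + 0.464*exp(t) - 33.5295)*exp(t)/(0.0841*exp(4*t) - 1.7226*exp(3*t) + 3.5835*exp(2*t) + 53.6382*exp(t) + 81.5409)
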